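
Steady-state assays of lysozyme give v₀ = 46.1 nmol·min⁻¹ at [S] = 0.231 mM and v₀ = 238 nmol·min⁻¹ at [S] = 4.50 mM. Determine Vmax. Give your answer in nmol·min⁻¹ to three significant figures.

307 nmol·min⁻¹

In reciprocal form, 1/v = (Km/Vmax)·(1/[S]) + 1/Vmax. The two points give (1/[S], 1/v) = (4.329, 0.02169) and (0.2222, 0.004202).
Slope = (0.02169 − 0.004202)/(4.329 − 0.2222) = 0.004259; intercept = 0.02169 − 0.004259×4.329 = 0.003255.
Vmax = 1/intercept = 307 nmol·min⁻¹; Km = slope × Vmax = 0.004259 × 307 = 1.31 mM.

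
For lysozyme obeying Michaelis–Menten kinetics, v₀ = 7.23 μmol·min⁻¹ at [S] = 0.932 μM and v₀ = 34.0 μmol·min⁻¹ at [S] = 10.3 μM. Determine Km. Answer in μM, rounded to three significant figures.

6.01 μM

From v = Vmax[S]/(Km+[S]), each point gives Vmax = v(Km+[S])/[S].
Equating: 7.23(Km+0.932)/0.932 = 34.0(Km+10.3)/10.3.
7.758·Km + 7.23 = 3.301·Km + 34.0, so (7.758 − 3.301)·Km = 34.0 − 7.23.
Km = 26.77/4.457 = 6.01 μM; then Vmax = 7.23(6.01+0.932)/0.932 = 53.8 μmol·min⁻¹.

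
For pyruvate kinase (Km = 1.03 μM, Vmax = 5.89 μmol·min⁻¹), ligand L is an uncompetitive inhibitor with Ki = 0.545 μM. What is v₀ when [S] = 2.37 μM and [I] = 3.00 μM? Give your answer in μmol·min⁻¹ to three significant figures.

0.849 μmol·min⁻¹

With α = 1 + [I]/Ki = 1 + 3.00/0.545 = 6.505, the uncompetitive rate law is v = (Vmax/α)·[S] / (Km/α + [S]).
v = (5.89/6.505)×2.37 / (1.03/6.505 + 2.37) = 2.146/2.528 = 0.849 μmol·min⁻¹.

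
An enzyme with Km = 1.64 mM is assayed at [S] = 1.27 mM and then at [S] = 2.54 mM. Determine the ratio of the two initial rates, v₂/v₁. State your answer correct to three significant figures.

Since Vmax cancels, v₂/v₁ = [S]₂(Km+[S]₁) / [S]₁(Km+[S]₂).
= 2.54×(1.64+1.27) / (1.27×(1.64+2.54)) = 7.391/5.309 = 1.39.

1.39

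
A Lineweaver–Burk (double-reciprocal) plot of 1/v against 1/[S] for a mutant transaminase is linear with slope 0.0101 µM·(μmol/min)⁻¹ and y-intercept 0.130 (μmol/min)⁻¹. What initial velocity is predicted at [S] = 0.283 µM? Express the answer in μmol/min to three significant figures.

The y-intercept is 1/Vmax, so Vmax = 1/0.130 = 7.69 μmol/min.
The slope is Km/Vmax, so Km = 0.0101 × 7.69 = 0.0777 µM.
Then v = 7.69 × 0.283/(0.0777 + 0.283) = 6.04 μmol/min.

6.04 μmol/min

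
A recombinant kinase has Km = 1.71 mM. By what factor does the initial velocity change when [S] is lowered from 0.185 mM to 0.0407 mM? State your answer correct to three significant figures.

Since Vmax cancels, v₂/v₁ = [S]₂(Km+[S]₁) / [S]₁(Km+[S]₂).
= 0.0407×(1.71+0.185) / (0.185×(1.71+0.0407)) = 0.07713/0.3239 = 0.238.

0.238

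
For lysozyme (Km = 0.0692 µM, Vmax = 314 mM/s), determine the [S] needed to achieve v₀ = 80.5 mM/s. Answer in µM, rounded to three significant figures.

0.0239 µM

The required fractional saturation is v/Vmax = 80.5/314 = 0.2564.
Then [S]/(Km+[S]) = 0.2564 ⇒ [S] = 0.0692 × 0.2564/(1 − 0.2564) = 0.0239 µM.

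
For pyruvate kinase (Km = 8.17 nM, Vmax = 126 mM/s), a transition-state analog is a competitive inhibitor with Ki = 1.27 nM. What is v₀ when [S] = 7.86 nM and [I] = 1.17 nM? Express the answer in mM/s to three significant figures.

42.0 mM/s

α = 1 + [I]/Ki = 1 + 1.17/1.27 = 1.921.
For a competitive inhibitor, Vmax is unchanged and the apparent Km becomes α·Km: Km,app = 15.7 nM, Vmax,app = 126 mM/s.
v = Vmax,app·[S]/(Km,app + [S]) = 126 × 7.86/(15.7 + 7.86) = 42.0 mM/s.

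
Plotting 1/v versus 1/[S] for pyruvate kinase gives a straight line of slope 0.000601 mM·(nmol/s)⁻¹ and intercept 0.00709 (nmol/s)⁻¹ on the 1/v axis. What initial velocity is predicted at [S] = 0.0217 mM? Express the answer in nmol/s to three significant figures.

28.7 nmol/s

The y-intercept is 1/Vmax, so Vmax = 1/0.00709 = 141 nmol/s.
The slope is Km/Vmax, so Km = 0.000601 × 141 = 0.0848 mM.
Then v = 141 × 0.0217/(0.0848 + 0.0217) = 28.7 nmol/s.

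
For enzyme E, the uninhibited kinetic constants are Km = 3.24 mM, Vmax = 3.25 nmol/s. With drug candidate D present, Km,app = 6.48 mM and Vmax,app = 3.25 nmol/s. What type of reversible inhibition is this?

Km increases (3.24 → 6.48 mM) while Vmax is unchanged — the hallmark of competitive inhibition.

competitive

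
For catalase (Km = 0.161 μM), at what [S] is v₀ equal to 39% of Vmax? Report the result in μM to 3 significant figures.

0.103 μM

v/Vmax = [S]/(Km+[S]) = 0.39, so [S] = Km·0.39/(1 − 0.39) = 0.161 × 0.6393.
[S] = 0.103 μM.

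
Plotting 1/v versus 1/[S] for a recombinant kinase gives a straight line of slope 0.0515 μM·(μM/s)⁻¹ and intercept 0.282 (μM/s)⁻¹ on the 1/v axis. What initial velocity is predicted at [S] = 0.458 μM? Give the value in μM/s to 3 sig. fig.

The y-intercept is 1/Vmax, so Vmax = 1/0.282 = 3.55 μM/s.
The slope is Km/Vmax, so Km = 0.0515 × 3.55 = 0.183 μM.
Then v = 3.55 × 0.458/(0.183 + 0.458) = 2.54 μM/s.

2.54 μM/s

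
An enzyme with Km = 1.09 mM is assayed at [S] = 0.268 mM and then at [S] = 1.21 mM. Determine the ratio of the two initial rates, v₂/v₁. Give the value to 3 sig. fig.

2.67

Since Vmax cancels, v₂/v₁ = [S]₂(Km+[S]₁) / [S]₁(Km+[S]₂).
= 1.21×(1.09+0.268) / (0.268×(1.09+1.21)) = 1.643/0.6164 = 2.67.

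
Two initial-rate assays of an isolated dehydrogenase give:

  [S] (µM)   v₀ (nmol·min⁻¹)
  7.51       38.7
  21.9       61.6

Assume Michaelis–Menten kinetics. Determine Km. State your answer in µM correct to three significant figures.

In reciprocal form, 1/v = (Km/Vmax)·(1/[S]) + 1/Vmax. The two points give (1/[S], 1/v) = (0.1332, 0.02584) and (0.04566, 0.01623).
Slope = (0.02584 − 0.01623)/(0.1332 − 0.04566) = 0.1098; intercept = 0.02584 − 0.1098×0.1332 = 0.01122.
Vmax = 1/intercept = 89.1 nmol·min⁻¹; Km = slope × Vmax = 0.1098 × 89.1 = 9.78 µM.

9.78 µM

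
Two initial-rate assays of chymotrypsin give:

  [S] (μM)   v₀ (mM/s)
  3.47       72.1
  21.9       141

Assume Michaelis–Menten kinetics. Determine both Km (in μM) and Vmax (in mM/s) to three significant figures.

In reciprocal form, 1/v = (Km/Vmax)·(1/[S]) + 1/Vmax. The two points give (1/[S], 1/v) = (0.2882, 0.01387) and (0.04566, 0.007092).
Slope = (0.01387 − 0.007092)/(0.2882 − 0.04566) = 0.02795; intercept = 0.01387 − 0.02795×0.2882 = 0.005816.
Vmax = 1/intercept = 172 mM/s; Km = slope × Vmax = 0.02795 × 172 = 4.80 μM.

Km = 4.80 μM; Vmax = 172 mM/s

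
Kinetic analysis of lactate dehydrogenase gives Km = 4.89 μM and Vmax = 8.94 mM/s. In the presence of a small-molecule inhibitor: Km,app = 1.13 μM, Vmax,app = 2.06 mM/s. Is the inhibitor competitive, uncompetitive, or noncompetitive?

uncompetitive

Both Km and Vmax decrease by the same factor (~4.33-fold) — characteristic of uncompetitive inhibition.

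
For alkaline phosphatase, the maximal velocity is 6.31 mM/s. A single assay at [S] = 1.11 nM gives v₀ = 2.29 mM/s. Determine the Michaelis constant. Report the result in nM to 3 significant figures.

v/Vmax = 2.29/6.31 = 0.3629 = [S]/(Km+[S]).
So Km + [S] = [S]/0.3629 = 3.059 nM, giving Km = 3.059 − 1.11 = 1.95 nM.

1.95 nM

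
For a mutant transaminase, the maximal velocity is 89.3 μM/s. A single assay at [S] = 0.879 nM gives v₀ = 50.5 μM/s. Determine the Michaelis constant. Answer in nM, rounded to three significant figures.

From v = Vmax[S]/(Km+[S]), Km = [S](Vmax − v)/v.
Km = 0.879 × (89.3 − 50.5) / 50.5 = 34.11/50.5 = 0.675 nM.

0.675 nM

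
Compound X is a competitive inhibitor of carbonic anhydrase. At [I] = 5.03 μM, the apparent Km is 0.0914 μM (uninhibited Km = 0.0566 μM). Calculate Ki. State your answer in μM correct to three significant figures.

8.18 μM

Competitive: Km,app = α·Km with α = 1 + [I]/Ki.
α = Km,app/Km = 0.0914/0.0566 = 1.615.
Since α = 1 + [I]/Ki, [I]/Ki = 1.615 − 1 = 0.6148 and Ki = 5.03/0.6148 = 8.18 μM.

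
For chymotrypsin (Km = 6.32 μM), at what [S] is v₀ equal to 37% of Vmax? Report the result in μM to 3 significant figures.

3.71 μM

v/Vmax = [S]/(Km+[S]) = 0.37, so [S] = Km·0.37/(1 − 0.37) = 6.32 × 0.5873.
[S] = 3.71 μM.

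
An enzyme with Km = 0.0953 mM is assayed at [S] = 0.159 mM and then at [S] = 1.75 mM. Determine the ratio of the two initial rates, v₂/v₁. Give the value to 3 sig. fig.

Since Vmax cancels, v₂/v₁ = [S]₂(Km+[S]₁) / [S]₁(Km+[S]₂).
= 1.75×(0.0953+0.159) / (0.159×(0.0953+1.75)) = 0.4450/0.2934 = 1.52.

1.52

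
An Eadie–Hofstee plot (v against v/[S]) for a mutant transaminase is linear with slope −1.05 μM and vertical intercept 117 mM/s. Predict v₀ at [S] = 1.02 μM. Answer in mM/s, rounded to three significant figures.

57.7 mM/s

In the Eadie–Hofstee form v = Vmax − Km·(v/[S]), the slope is −Km and the intercept is Vmax, so Km = 1.05 μM and Vmax = 117 mM/s.
v = 117 × 1.02/(1.05 + 1.02) = 57.7 mM/s.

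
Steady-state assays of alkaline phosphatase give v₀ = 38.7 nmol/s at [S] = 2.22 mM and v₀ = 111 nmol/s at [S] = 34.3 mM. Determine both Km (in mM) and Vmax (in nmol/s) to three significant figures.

From v = Vmax[S]/(Km+[S]), each point gives Vmax = v(Km+[S])/[S].
Equating: 38.7(Km+2.22)/2.22 = 111(Km+34.3)/34.3.
17.43·Km + 38.7 = 3.236·Km + 111, so (17.43 − 3.236)·Km = 111 − 38.7.
Km = 72.30/14.20 = 5.09 mM; then Vmax = 38.7(5.09+2.22)/2.22 = 127 nmol/s.

Km = 5.09 mM; Vmax = 127 nmol/s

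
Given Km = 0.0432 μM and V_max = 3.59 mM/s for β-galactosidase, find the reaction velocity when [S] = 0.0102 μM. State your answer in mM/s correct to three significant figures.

0.686 mM/s

[S]/(Km+[S]) = 0.0102/0.05340 = 0.1910, the fractional saturation.
v = 0.1910 × Vmax = 0.1910 × 3.59 = 0.686 mM/s.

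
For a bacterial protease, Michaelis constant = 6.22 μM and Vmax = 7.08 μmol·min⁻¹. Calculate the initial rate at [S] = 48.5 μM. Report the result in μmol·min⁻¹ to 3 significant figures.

6.28 μmol·min⁻¹

[S]/(Km+[S]) = 48.5/54.72 = 0.8863, the fractional saturation.
v = 0.8863 × Vmax = 0.8863 × 7.08 = 6.28 μmol·min⁻¹.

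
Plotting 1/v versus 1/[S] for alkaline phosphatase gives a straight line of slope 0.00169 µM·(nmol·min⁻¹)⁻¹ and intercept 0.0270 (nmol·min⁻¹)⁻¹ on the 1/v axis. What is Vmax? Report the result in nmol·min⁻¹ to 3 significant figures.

37.0 nmol·min⁻¹

The y-intercept of a Lineweaver–Burk plot equals 1/Vmax, so Vmax = 1/0.0270 = 37.0 nmol·min⁻¹.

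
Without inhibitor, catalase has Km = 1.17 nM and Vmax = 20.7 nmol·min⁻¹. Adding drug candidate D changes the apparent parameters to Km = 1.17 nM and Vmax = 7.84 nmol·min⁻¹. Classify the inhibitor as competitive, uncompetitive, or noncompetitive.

Vmax decreases (20.7 → 7.84 nmol·min⁻¹) while Km is unchanged — pure noncompetitive inhibition.

noncompetitive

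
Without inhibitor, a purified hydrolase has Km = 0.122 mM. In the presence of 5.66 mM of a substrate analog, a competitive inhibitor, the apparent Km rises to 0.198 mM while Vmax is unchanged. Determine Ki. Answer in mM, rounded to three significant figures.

Competitive: Km,app = α·Km with α = 1 + [I]/Ki.
α = Km,app/Km = 0.198/0.122 = 1.623.
Since α = 1 + [I]/Ki, [I]/Ki = 1.623 − 1 = 0.6230 and Ki = 5.66/0.6230 = 9.09 mM.

9.09 mM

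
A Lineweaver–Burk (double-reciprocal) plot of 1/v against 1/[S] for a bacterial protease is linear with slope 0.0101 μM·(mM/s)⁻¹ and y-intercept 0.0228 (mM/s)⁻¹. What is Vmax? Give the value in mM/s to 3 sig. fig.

The y-intercept of a Lineweaver–Burk plot equals 1/Vmax, so Vmax = 1/0.0228 = 43.9 mM/s.

43.9 mM/s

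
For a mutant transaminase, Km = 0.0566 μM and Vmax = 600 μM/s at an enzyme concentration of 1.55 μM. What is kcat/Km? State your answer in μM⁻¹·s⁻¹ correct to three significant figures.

6840 μM⁻¹·s⁻¹

kcat = Vmax/[E]total = 600/1.55 = 387 s⁻¹.
kcat/Km = 387/0.0566 = 6840 μM⁻¹·s⁻¹.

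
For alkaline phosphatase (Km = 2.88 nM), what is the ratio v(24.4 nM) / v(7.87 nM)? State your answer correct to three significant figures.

Since Vmax cancels, v₂/v₁ = [S]₂(Km+[S]₁) / [S]₁(Km+[S]₂).
= 24.4×(2.88+7.87) / (7.87×(2.88+24.4)) = 262.3/214.7 = 1.22.

1.22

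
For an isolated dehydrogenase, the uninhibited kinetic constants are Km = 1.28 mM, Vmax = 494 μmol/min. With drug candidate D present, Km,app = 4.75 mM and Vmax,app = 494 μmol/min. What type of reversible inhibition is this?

Km increases (1.28 → 4.75 mM) while Vmax is unchanged — the hallmark of competitive inhibition.

competitive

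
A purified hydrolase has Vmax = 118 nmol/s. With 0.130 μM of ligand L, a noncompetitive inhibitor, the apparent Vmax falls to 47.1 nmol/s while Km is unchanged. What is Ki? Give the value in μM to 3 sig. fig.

0.0864 μM

Noncompetitive: Vmax,app = Vmax/α with α = 1 + [I]/Ki.
α = Vmax/Vmax,app = 118/47.1 = 2.505.
Ki = [I]/(α − 1) = 0.130/1.505 = 0.0864 μM.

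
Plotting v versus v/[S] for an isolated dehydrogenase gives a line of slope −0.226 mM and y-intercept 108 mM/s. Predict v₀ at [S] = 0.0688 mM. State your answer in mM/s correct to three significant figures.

In the Eadie–Hofstee form v = Vmax − Km·(v/[S]), the slope is −Km and the intercept is Vmax, so Km = 0.226 mM and Vmax = 108 mM/s.
v = 108 × 0.0688/(0.226 + 0.0688) = 25.2 mM/s.

25.2 mM/s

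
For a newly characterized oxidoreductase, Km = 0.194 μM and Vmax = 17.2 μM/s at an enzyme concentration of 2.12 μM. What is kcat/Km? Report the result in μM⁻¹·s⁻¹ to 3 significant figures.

kcat = Vmax/[E]total = 17.2/2.12 = 8.11 s⁻¹.
kcat/Km = 8.11/0.194 = 41.8 μM⁻¹·s⁻¹.

41.8 μM⁻¹·s⁻¹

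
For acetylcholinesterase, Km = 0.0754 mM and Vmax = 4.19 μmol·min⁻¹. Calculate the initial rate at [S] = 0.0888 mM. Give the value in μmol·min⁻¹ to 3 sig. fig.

2.27 μmol·min⁻¹

[S]/(Km+[S]) = 0.0888/0.1642 = 0.5408, the fractional saturation.
v = 0.5408 × Vmax = 0.5408 × 4.19 = 2.27 μmol·min⁻¹.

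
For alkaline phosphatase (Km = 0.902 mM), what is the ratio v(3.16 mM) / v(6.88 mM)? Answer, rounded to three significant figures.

0.880

The fractional saturations are [S]/(Km+[S]) = 6.88/7.782 = 0.8841 and 3.16/4.062 = 0.7779.
v₂/v₁ is just their ratio: 0.7779/0.8841 = 0.880.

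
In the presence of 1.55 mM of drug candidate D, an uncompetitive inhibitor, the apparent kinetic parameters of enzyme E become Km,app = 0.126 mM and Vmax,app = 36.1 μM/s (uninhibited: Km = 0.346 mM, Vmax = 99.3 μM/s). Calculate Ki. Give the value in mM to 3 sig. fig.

Uncompetitive: Vmax,app = Vmax/α (and Km,app = Km/α) with α = 1 + [I]/Ki.
α = Vmax/Vmax,app = 99.3/36.1 = 2.751.
Since α = 1 + [I]/Ki, [I]/Ki = 2.751 − 1 = 1.751 and Ki = 1.55/1.751 = 0.885 mM.

0.885 mM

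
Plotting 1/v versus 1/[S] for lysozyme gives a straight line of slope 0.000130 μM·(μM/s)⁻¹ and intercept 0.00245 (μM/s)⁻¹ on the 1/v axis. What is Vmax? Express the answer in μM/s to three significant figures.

The y-intercept of a Lineweaver–Burk plot equals 1/Vmax, so Vmax = 1/0.00245 = 408 μM/s.

408 μM/s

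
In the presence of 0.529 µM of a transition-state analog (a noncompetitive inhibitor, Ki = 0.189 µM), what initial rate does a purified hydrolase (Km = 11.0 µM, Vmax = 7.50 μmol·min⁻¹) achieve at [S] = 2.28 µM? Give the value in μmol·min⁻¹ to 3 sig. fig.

0.339 μmol·min⁻¹

With α = 1 + [I]/Ki = 1 + 0.529/0.189 = 3.799, the noncompetitive rate law is v = (Vmax/α)·[S] / (Km + [S]).
v = (7.50/3.799)×2.28 / (11.0 + 2.28) = 4.501/13.28 = 0.339 μmol·min⁻¹.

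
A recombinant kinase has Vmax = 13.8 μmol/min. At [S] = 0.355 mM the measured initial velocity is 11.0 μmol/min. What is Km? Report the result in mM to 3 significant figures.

0.0904 mM

v/Vmax = 11.0/13.8 = 0.7971 = [S]/(Km+[S]).
So Km + [S] = [S]/0.7971 = 0.4454 mM, giving Km = 0.4454 − 0.355 = 0.0904 mM.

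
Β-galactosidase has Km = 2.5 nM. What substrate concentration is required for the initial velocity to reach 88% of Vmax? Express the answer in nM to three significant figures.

18.3 nM

v/Vmax = [S]/(Km+[S]) = 0.88, so [S] = Km·0.88/(1 − 0.88) = 2.5 × 7.333.
[S] = 18.3 nM.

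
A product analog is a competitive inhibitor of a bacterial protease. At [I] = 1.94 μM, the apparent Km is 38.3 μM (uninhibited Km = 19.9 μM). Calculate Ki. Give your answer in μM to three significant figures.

Competitive: Km,app = α·Km with α = 1 + [I]/Ki.
α = Km,app/Km = 38.3/19.9 = 1.925.
Since α = 1 + [I]/Ki, [I]/Ki = 1.925 − 1 = 0.9246 and Ki = 1.94/0.9246 = 2.10 μM.

2.10 μM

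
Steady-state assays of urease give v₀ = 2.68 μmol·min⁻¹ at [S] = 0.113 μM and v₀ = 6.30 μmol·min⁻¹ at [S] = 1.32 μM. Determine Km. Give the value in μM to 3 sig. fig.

0.191 μM

From v = Vmax[S]/(Km+[S]), each point gives Vmax = v(Km+[S])/[S].
Equating: 2.68(Km+0.113)/0.113 = 6.30(Km+1.32)/1.32.
23.72·Km + 2.68 = 4.773·Km + 6.30, so (23.72 − 4.773)·Km = 6.30 − 2.68.
Km = 3.620/18.94 = 0.191 μM; then Vmax = 2.68(0.191+0.113)/0.113 = 7.21 μmol·min⁻¹.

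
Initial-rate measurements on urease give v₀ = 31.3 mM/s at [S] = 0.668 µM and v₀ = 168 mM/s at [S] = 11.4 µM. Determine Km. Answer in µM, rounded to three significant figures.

From v = Vmax[S]/(Km+[S]), each point gives Vmax = v(Km+[S])/[S].
Equating: 31.3(Km+0.668)/0.668 = 168(Km+11.4)/11.4.
46.86·Km + 31.3 = 14.74·Km + 168, so (46.86 − 14.74)·Km = 168 − 31.3.
Km = 136.7/32.12 = 4.26 µM; then Vmax = 31.3(4.26+0.668)/0.668 = 231 mM/s.

4.26 µM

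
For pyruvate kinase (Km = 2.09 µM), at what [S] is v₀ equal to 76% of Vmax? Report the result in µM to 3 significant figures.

v/Vmax = [S]/(Km+[S]) = 0.76, so [S] = Km·0.76/(1 − 0.76) = 2.09 × 3.167.
[S] = 6.62 µM.

6.62 µM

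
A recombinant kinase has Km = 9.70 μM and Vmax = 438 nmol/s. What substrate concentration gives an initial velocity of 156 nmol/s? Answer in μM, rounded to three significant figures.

5.37 μM

Rearranging v = Vmax[S]/(Km+[S]) gives [S] = Km·v/(Vmax − v).
[S] = 9.70 × 156 / (438 − 156) = 1513/282.0 = 5.37 μM.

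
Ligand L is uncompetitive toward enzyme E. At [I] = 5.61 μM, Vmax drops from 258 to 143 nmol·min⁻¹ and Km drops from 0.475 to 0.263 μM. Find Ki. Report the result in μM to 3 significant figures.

Uncompetitive: Vmax,app = Vmax/α (and Km,app = Km/α) with α = 1 + [I]/Ki.
α = Vmax/Vmax,app = 258/143 = 1.804.
Since α = 1 + [I]/Ki, [I]/Ki = 1.804 − 1 = 0.8042 and Ki = 5.61/0.8042 = 6.98 μM.

6.98 μM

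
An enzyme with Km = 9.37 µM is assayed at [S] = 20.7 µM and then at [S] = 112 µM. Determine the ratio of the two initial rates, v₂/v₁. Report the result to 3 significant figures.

Since Vmax cancels, v₂/v₁ = [S]₂(Km+[S]₁) / [S]₁(Km+[S]₂).
= 112×(9.37+20.7) / (20.7×(9.37+112)) = 3368/2512 = 1.34.

1.34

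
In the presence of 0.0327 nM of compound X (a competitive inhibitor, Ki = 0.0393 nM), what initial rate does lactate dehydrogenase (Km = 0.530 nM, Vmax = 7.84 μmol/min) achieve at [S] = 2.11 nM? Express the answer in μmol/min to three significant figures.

5.37 μmol/min

With α = 1 + [I]/Ki = 1 + 0.0327/0.0393 = 1.832, the competitive rate law is v = Vmax[S] / (αKm + [S]).
v = 7.84×2.11 / (1.832×0.530 + 2.11) = 16.54/3.081 = 5.37 μmol/min.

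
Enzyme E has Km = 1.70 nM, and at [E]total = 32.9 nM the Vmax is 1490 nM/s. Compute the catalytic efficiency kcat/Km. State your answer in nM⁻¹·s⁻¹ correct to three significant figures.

26.6 nM⁻¹·s⁻¹

kcat = Vmax/[E]total = 1490/32.9 = 45.3 s⁻¹.
kcat/Km = 45.3/1.70 = 26.6 nM⁻¹·s⁻¹.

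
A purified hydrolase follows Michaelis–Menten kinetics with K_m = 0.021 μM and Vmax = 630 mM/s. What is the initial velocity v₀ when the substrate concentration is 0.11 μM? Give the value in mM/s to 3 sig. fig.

529 mM/s

[S]/(Km+[S]) = 0.11/0.1310 = 0.8397, the fractional saturation.
v = 0.8397 × Vmax = 0.8397 × 630 = 529 mM/s.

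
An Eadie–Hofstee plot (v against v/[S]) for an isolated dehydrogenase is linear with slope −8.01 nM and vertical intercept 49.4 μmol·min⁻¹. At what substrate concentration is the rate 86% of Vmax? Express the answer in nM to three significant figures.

49.2 nM

The Eadie–Hofstee slope gives Km = 8.01 nM (slope = −Km).
v/Vmax = [S]/(Km+[S]) = 0.86 ⇒ [S] = Km·0.86/(1−0.86) = 8.01 × 6.143 = 49.2 nM.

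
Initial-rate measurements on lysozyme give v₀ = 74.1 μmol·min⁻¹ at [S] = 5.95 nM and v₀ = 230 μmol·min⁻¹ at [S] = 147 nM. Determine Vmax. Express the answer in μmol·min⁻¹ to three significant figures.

252 μmol·min⁻¹

In reciprocal form, 1/v = (Km/Vmax)·(1/[S]) + 1/Vmax. The two points give (1/[S], 1/v) = (0.1681, 0.01350) and (0.006803, 0.004348).
Slope = (0.01350 − 0.004348)/(0.1681 − 0.006803) = 0.05672; intercept = 0.01350 − 0.05672×0.1681 = 0.003962.
Vmax = 1/intercept = 252 μmol·min⁻¹; Km = slope × Vmax = 0.05672 × 252 = 14.3 nM.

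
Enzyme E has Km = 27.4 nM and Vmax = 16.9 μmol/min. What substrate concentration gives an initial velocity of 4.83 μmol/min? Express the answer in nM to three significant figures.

Rearranging v = Vmax[S]/(Km+[S]) gives [S] = Km·v/(Vmax − v).
[S] = 27.4 × 4.83 / (16.9 − 4.83) = 132.3/12.07 = 11.0 nM.

11.0 nM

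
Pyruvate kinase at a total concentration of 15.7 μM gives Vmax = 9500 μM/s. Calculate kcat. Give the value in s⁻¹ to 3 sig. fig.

kcat = Vmax/[E]total = 9500 μM/s / 15.7 μM = 605 s⁻¹.

605 s⁻¹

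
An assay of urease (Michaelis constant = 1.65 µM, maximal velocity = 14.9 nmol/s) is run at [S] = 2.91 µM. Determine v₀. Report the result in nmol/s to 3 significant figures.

v = Vmax·[S]/(Km + [S]) = 14.9 × 2.91 / (1.65 + 2.91)
  = 43.36 / 4.560 = 9.51 nmol/s.

9.51 nmol/s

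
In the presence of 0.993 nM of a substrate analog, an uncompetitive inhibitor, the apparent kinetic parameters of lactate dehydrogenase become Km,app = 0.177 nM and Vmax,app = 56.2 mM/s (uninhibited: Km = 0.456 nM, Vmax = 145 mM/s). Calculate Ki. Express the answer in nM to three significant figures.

0.628 nM

Uncompetitive: Vmax,app = Vmax/α (and Km,app = Km/α) with α = 1 + [I]/Ki.
α = Vmax/Vmax,app = 145/56.2 = 2.580.
Since α = 1 + [I]/Ki, [I]/Ki = 2.580 − 1 = 1.580 and Ki = 0.993/1.580 = 0.628 nM.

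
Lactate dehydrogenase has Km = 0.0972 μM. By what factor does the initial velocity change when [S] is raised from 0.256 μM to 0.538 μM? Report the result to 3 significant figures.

1.17

Since Vmax cancels, v₂/v₁ = [S]₂(Km+[S]₁) / [S]₁(Km+[S]₂).
= 0.538×(0.0972+0.256) / (0.256×(0.0972+0.538)) = 0.1900/0.1626 = 1.17.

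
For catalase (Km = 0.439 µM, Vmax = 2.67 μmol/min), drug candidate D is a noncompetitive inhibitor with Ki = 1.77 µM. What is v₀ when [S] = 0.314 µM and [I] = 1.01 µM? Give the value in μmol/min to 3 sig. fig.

With α = 1 + [I]/Ki = 1 + 1.01/1.77 = 1.571, the noncompetitive rate law is v = (Vmax/α)·[S] / (Km + [S]).
v = (2.67/1.571)×0.314 / (0.439 + 0.314) = 0.5338/0.7530 = 0.709 μmol/min.

0.709 μmol/min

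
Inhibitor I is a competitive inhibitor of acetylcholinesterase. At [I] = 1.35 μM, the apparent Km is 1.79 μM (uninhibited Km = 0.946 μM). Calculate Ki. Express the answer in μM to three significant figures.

Competitive: Km,app = α·Km with α = 1 + [I]/Ki.
α = Km,app/Km = 1.79/0.946 = 1.892.
Since α = 1 + [I]/Ki, [I]/Ki = 1.892 − 1 = 0.8922 and Ki = 1.35/0.8922 = 1.51 μM.

1.51 μM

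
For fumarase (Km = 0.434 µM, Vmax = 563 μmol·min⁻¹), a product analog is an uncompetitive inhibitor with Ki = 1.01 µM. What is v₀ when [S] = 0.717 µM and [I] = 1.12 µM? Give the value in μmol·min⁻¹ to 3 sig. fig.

207 μmol·min⁻¹

α = 1 + [I]/Ki = 1 + 1.12/1.01 = 2.109.
For an uncompetitive inhibitor, both parameters are divided by α, giving Vmax/α and Km/α: Km,app = 0.206 µM, Vmax,app = 267 μmol·min⁻¹.
v = Vmax,app·[S]/(Km,app + [S]) = 267 × 0.717/(0.206 + 0.717) = 207 μmol·min⁻¹.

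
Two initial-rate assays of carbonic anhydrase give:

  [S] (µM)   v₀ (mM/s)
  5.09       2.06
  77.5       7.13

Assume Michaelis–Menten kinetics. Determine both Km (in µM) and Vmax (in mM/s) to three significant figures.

In reciprocal form, 1/v = (Km/Vmax)·(1/[S]) + 1/Vmax. The two points give (1/[S], 1/v) = (0.1965, 0.4854) and (0.01290, 0.1403).
Slope = (0.4854 − 0.1403)/(0.1965 − 0.01290) = 1.880; intercept = 0.4854 − 1.880×0.1965 = 0.1160.
Vmax = 1/intercept = 8.62 mM/s; Km = slope × Vmax = 1.880 × 8.62 = 16.2 µM.

Km = 16.2 µM; Vmax = 8.62 mM/s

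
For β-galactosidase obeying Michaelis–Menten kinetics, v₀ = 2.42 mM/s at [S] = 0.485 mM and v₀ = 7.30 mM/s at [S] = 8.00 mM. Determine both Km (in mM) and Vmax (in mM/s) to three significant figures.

From v = Vmax[S]/(Km+[S]), each point gives Vmax = v(Km+[S])/[S].
Equating: 2.42(Km+0.485)/0.485 = 7.30(Km+8.00)/8.00.
4.990·Km + 2.42 = 0.9125·Km + 7.30, so (4.990 − 0.9125)·Km = 7.30 − 2.42.
Km = 4.880/4.077 = 1.20 mM; then Vmax = 2.42(1.20+0.485)/0.485 = 8.39 mM/s.

Km = 1.20 mM; Vmax = 8.39 mM/s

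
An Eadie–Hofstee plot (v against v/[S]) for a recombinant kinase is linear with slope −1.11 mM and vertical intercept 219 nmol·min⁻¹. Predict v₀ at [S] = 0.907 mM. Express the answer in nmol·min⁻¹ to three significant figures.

98.5 nmol·min⁻¹

In the Eadie–Hofstee form v = Vmax − Km·(v/[S]), the slope is −Km and the intercept is Vmax, so Km = 1.11 mM and Vmax = 219 nmol·min⁻¹.
v = 219 × 0.907/(1.11 + 0.907) = 98.5 nmol·min⁻¹.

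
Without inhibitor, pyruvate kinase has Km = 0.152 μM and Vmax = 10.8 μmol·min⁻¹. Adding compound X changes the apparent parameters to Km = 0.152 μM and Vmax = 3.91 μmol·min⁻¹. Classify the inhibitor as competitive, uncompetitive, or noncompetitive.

Vmax decreases (10.8 → 3.91 μmol·min⁻¹) while Km is unchanged — pure noncompetitive inhibition.

noncompetitive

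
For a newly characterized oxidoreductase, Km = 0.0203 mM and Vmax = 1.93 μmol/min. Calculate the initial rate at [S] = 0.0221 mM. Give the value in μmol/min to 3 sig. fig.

v = Vmax·[S]/(Km + [S]) = 1.93 × 0.0221 / (0.0203 + 0.0221)
  = 0.04265 / 0.04240 = 1.01 μmol/min.

1.01 μmol/min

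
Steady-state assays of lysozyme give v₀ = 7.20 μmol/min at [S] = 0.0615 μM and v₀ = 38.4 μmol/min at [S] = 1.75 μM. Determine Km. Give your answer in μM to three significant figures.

0.328 μM

From v = Vmax[S]/(Km+[S]), each point gives Vmax = v(Km+[S])/[S].
Equating: 7.20(Km+0.0615)/0.0615 = 38.4(Km+1.75)/1.75.
117.1·Km + 7.20 = 21.94·Km + 38.4, so (117.1 − 21.94)·Km = 38.4 − 7.20.
Km = 31.20/95.13 = 0.328 μM; then Vmax = 7.20(0.328+0.0615)/0.0615 = 45.6 μmol/min.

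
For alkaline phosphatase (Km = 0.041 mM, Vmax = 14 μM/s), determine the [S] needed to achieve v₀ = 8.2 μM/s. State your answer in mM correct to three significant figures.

0.0580 mM

The required fractional saturation is v/Vmax = 8.2/14 = 0.5857.
Then [S]/(Km+[S]) = 0.5857 ⇒ [S] = 0.041 × 0.5857/(1 − 0.5857) = 0.0580 mM.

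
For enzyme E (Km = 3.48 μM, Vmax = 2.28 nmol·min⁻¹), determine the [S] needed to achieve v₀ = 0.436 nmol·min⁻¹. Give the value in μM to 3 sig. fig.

0.823 μM

Rearranging v = Vmax[S]/(Km+[S]) gives [S] = Km·v/(Vmax − v).
[S] = 3.48 × 0.436 / (2.28 − 0.436) = 1.517/1.844 = 0.823 μM.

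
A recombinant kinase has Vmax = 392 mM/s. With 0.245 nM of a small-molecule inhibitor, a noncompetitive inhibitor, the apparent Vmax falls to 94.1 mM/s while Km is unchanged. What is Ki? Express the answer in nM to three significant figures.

Noncompetitive: Vmax,app = Vmax/α with α = 1 + [I]/Ki.
α = Vmax/Vmax,app = 392/94.1 = 4.166.
Ki = [I]/(α − 1) = 0.245/3.166 = 0.0774 nM.

0.0774 nM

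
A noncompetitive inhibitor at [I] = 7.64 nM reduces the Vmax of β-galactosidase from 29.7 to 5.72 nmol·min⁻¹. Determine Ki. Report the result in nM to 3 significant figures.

1.82 nM

Noncompetitive: Vmax,app = Vmax/α with α = 1 + [I]/Ki.
α = Vmax/Vmax,app = 29.7/5.72 = 5.192.
Since α = 1 + [I]/Ki, [I]/Ki = 5.192 − 1 = 4.192 and Ki = 7.64/4.192 = 1.82 nM.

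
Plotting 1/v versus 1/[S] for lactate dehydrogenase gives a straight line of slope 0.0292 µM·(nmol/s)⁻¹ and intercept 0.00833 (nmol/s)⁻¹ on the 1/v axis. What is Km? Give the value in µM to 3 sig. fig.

3.51 µM

y-intercept = 1/Vmax ⇒ Vmax = 120 nmol/s; slope = Km/Vmax ⇒ Km = slope × Vmax.
Km = 0.0292 × 120 = 3.51 µM.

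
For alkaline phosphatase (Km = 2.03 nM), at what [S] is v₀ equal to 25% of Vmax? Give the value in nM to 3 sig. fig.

0.677 nM

v/Vmax = [S]/(Km+[S]) = 0.25, so [S] = Km·0.25/(1 − 0.25) = 2.03 × 0.3333.
[S] = 0.677 nM.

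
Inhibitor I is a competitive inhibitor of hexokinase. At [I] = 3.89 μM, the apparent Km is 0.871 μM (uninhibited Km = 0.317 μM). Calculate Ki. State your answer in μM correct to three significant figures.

2.23 μM

Competitive: Km,app = α·Km with α = 1 + [I]/Ki.
α = Km,app/Km = 0.871/0.317 = 2.748.
Ki = [I]/(α − 1) = 3.89/1.748 = 2.23 μM.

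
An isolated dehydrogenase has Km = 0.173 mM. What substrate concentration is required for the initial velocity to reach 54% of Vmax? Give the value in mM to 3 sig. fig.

0.203 mM

v/Vmax = [S]/(Km+[S]) = 0.54, so [S] = Km·0.54/(1 − 0.54) = 0.173 × 1.174.
[S] = 0.203 mM.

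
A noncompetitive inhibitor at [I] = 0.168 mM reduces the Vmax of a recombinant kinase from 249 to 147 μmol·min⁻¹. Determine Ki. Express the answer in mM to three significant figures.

Noncompetitive: Vmax,app = Vmax/α with α = 1 + [I]/Ki.
α = Vmax/Vmax,app = 249/147 = 1.694.
Since α = 1 + [I]/Ki, [I]/Ki = 1.694 − 1 = 0.6939 and Ki = 0.168/0.6939 = 0.242 mM.

0.242 mM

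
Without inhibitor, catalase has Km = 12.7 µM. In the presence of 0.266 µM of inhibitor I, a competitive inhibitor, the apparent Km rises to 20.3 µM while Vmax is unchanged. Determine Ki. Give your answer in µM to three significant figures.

0.444 µM

Competitive: Km,app = α·Km with α = 1 + [I]/Ki.
α = Km,app/Km = 20.3/12.7 = 1.598.
Ki = [I]/(α − 1) = 0.266/0.5984 = 0.444 µM.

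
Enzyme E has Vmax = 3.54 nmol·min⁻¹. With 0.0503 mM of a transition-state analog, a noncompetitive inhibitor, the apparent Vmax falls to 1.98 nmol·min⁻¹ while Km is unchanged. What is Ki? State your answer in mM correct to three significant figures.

Noncompetitive: Vmax,app = Vmax/α with α = 1 + [I]/Ki.
α = Vmax/Vmax,app = 3.54/1.98 = 1.788.
Ki = [I]/(α − 1) = 0.0503/0.7879 = 0.0638 mM.

0.0638 mM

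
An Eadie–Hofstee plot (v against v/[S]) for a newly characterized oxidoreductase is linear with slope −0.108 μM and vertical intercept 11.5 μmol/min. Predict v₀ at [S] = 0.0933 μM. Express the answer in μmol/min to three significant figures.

5.33 μmol/min

In the Eadie–Hofstee form v = Vmax − Km·(v/[S]), the slope is −Km and the intercept is Vmax, so Km = 0.108 μM and Vmax = 11.5 μmol/min.
v = 11.5 × 0.0933/(0.108 + 0.0933) = 5.33 μmol/min.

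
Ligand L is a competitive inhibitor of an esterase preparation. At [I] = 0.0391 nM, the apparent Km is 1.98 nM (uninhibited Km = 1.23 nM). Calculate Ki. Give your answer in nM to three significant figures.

0.0641 nM

Competitive: Km,app = α·Km with α = 1 + [I]/Ki.
α = Km,app/Km = 1.98/1.23 = 1.610.
Since α = 1 + [I]/Ki, [I]/Ki = 1.610 − 1 = 0.6098 and Ki = 0.0391/0.6098 = 0.0641 nM.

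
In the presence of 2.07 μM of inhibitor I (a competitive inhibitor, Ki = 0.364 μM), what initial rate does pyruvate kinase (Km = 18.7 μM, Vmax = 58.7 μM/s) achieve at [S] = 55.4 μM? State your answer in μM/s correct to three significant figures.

With α = 1 + [I]/Ki = 1 + 2.07/0.364 = 6.687, the competitive rate law is v = Vmax[S] / (αKm + [S]).
v = 58.7×55.4 / (6.687×18.7 + 55.4) = 3252/180.4 = 18.0 μM/s.

18.0 μM/s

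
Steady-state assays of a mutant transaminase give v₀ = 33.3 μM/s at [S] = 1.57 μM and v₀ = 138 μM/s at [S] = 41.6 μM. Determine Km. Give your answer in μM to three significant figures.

In reciprocal form, 1/v = (Km/Vmax)·(1/[S]) + 1/Vmax. The two points give (1/[S], 1/v) = (0.6369, 0.03003) and (0.02404, 0.007246).
Slope = (0.03003 − 0.007246)/(0.6369 − 0.02404) = 0.03717; intercept = 0.03003 − 0.03717×0.6369 = 0.006353.
Vmax = 1/intercept = 157 μM/s; Km = slope × Vmax = 0.03717 × 157 = 5.85 μM.

5.85 μM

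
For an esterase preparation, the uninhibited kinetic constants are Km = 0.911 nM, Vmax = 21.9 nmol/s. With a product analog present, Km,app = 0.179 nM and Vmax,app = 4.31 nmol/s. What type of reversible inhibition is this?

Both Km and Vmax decrease by the same factor (~5.08-fold) — characteristic of uncompetitive inhibition.

uncompetitive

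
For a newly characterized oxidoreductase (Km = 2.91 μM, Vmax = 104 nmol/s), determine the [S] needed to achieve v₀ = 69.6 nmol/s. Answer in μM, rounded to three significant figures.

The required fractional saturation is v/Vmax = 69.6/104 = 0.6692.
Then [S]/(Km+[S]) = 0.6692 ⇒ [S] = 2.91 × 0.6692/(1 − 0.6692) = 5.89 μM.

5.89 μM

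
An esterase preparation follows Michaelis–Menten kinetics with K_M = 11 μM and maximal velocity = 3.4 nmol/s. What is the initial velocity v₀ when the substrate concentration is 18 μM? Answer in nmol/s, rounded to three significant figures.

2.11 nmol/s

[S]/(Km+[S]) = 18/29.00 = 0.6207, the fractional saturation.
v = 0.6207 × Vmax = 0.6207 × 3.4 = 2.11 nmol/s.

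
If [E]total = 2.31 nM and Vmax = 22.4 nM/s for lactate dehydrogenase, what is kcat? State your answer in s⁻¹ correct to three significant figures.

kcat = Vmax/[E]total = 22.4 nM/s / 2.31 nM = 9.70 s⁻¹.

9.70 s⁻¹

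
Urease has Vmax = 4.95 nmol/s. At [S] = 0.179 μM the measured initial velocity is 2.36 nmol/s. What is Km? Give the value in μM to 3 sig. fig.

0.196 μM

From v = Vmax[S]/(Km+[S]), Km = [S](Vmax − v)/v.
Km = 0.179 × (4.95 − 2.36) / 2.36 = 0.4636/2.36 = 0.196 μM.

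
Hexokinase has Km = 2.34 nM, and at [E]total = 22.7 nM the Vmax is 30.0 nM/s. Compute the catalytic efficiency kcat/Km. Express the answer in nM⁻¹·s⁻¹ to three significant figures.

0.565 nM⁻¹·s⁻¹

kcat = Vmax/[E]total = 30.0/22.7 = 1.32 s⁻¹.
kcat/Km = 1.32/2.34 = 0.565 nM⁻¹·s⁻¹.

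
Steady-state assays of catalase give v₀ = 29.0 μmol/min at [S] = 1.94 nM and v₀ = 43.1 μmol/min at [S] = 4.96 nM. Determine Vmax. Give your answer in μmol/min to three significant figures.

62.7 μmol/min

In reciprocal form, 1/v = (Km/Vmax)·(1/[S]) + 1/Vmax. The two points give (1/[S], 1/v) = (0.5155, 0.03448) and (0.2016, 0.02320).
Slope = (0.03448 − 0.02320)/(0.5155 − 0.2016) = 0.03594; intercept = 0.03448 − 0.03594×0.5155 = 0.01596.
Vmax = 1/intercept = 62.7 μmol/min; Km = slope × Vmax = 0.03594 × 62.7 = 2.25 nM.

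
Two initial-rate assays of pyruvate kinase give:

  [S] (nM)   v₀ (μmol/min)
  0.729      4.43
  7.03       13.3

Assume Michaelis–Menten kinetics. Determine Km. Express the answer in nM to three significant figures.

In reciprocal form, 1/v = (Km/Vmax)·(1/[S]) + 1/Vmax. The two points give (1/[S], 1/v) = (1.372, 0.2257) and (0.1422, 0.07519).
Slope = (0.2257 − 0.07519)/(1.372 − 0.1422) = 0.1224; intercept = 0.2257 − 0.1224×1.372 = 0.05777.
Vmax = 1/intercept = 17.3 μmol/min; Km = slope × Vmax = 0.1224 × 17.3 = 2.12 nM.

2.12 nM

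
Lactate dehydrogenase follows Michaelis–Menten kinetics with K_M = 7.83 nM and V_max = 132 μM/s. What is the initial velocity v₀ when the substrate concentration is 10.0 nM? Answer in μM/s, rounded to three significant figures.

[S]/(Km+[S]) = 10.0/17.83 = 0.5609, the fractional saturation.
v = 0.5609 × Vmax = 0.5609 × 132 = 74.0 μM/s.

74.0 μM/s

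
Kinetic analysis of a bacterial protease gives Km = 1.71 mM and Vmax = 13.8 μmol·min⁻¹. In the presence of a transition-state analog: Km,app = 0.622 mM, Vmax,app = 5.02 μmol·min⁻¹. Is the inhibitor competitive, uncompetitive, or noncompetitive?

uncompetitive

Both Km and Vmax decrease by the same factor (~2.75-fold) — characteristic of uncompetitive inhibition.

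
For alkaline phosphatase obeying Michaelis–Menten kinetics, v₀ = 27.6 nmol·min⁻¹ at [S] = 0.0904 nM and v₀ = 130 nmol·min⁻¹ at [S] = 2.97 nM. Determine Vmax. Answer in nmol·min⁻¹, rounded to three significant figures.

From v = Vmax[S]/(Km+[S]), each point gives Vmax = v(Km+[S])/[S].
Equating: 27.6(Km+0.0904)/0.0904 = 130(Km+2.97)/2.97.
305.3·Km + 27.6 = 43.77·Km + 130, so (305.3 − 43.77)·Km = 130 − 27.6.
Km = 102.4/261.5 = 0.392 nM; then Vmax = 27.6(0.392+0.0904)/0.0904 = 147 nmol·min⁻¹.

147 nmol·min⁻¹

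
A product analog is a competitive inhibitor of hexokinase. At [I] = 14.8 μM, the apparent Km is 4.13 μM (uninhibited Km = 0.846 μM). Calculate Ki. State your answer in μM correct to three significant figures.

3.81 μM

Competitive: Km,app = α·Km with α = 1 + [I]/Ki.
α = Km,app/Km = 4.13/0.846 = 4.882.
Since α = 1 + [I]/Ki, [I]/Ki = 4.882 − 1 = 3.882 and Ki = 14.8/3.882 = 3.81 μM.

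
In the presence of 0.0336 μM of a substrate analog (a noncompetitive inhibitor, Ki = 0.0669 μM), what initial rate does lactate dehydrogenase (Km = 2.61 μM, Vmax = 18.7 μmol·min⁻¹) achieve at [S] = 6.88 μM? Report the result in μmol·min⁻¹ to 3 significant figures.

9.02 μmol·min⁻¹

α = 1 + [I]/Ki = 1 + 0.0336/0.0669 = 1.502.
For a noncompetitive inhibitor, Vmax is reduced to Vmax/α while Km is unchanged: Km,app = 2.61 μM, Vmax,app = 12.4 μmol·min⁻¹.
v = Vmax,app·[S]/(Km,app + [S]) = 12.4 × 6.88/(2.61 + 6.88) = 9.02 μmol·min⁻¹.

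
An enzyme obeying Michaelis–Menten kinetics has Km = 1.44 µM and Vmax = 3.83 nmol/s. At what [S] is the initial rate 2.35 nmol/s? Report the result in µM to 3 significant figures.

The required fractional saturation is v/Vmax = 2.35/3.83 = 0.6136.
Then [S]/(Km+[S]) = 0.6136 ⇒ [S] = 1.44 × 0.6136/(1 − 0.6136) = 2.29 µM.

2.29 µM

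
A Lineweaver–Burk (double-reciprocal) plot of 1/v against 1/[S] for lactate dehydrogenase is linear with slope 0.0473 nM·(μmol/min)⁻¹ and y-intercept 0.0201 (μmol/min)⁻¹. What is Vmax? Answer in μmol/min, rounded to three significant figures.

The y-intercept of a Lineweaver–Burk plot equals 1/Vmax, so Vmax = 1/0.0201 = 49.8 μmol/min.

49.8 μmol/min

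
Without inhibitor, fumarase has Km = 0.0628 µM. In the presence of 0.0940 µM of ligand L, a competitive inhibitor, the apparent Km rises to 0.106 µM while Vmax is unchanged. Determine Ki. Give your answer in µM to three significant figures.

0.137 µM

Competitive: Km,app = α·Km with α = 1 + [I]/Ki.
α = Km,app/Km = 0.106/0.0628 = 1.688.
Since α = 1 + [I]/Ki, [I]/Ki = 1.688 − 1 = 0.6879 and Ki = 0.0940/0.6879 = 0.137 µM.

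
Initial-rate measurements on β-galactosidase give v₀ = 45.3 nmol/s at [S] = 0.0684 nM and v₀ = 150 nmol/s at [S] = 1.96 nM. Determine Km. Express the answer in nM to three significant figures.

From v = Vmax[S]/(Km+[S]), each point gives Vmax = v(Km+[S])/[S].
Equating: 45.3(Km+0.0684)/0.0684 = 150(Km+1.96)/1.96.
662.3·Km + 45.3 = 76.53·Km + 150, so (662.3 − 76.53)·Km = 150 − 45.3.
Km = 104.7/585.8 = 0.179 nM; then Vmax = 45.3(0.179+0.0684)/0.0684 = 164 nmol/s.

0.179 nM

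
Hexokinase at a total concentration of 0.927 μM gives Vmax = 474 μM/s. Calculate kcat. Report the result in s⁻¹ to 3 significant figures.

kcat = Vmax/[E]total = 474 μM/s / 0.927 μM = 511 s⁻¹.

511 s⁻¹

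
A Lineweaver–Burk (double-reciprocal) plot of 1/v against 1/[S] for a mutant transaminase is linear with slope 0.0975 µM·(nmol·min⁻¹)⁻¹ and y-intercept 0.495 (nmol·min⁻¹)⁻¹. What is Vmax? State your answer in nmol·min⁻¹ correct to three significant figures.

The y-intercept of a Lineweaver–Burk plot equals 1/Vmax, so Vmax = 1/0.495 = 2.02 nmol·min⁻¹.

2.02 nmol·min⁻¹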